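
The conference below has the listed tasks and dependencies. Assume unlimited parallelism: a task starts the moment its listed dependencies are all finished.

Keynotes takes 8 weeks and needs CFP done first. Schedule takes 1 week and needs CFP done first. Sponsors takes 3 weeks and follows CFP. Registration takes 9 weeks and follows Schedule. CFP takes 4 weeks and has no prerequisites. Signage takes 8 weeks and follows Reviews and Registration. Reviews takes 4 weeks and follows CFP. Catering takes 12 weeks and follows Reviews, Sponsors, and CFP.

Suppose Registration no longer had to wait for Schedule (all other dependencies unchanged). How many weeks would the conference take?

Before: longest chain CFP→Schedule→Registration→Signage = 4+1+9+8 = 22, finish 22.
Without Schedule→Registration, Registration's earliest start moves from 5 to 0.
New critical path: CFP→Reviews→Catering = 4+4+12 = 20 ⇒ 20 weeks.

20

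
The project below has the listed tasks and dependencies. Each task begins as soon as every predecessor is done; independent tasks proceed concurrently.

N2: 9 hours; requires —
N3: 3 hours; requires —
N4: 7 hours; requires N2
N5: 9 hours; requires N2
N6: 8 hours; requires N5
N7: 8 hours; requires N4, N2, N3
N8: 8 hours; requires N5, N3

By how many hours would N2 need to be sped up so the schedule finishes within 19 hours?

Current finish: 26 hours; target: 19.
N2 is on every critical path, so each hour cut from N2 cuts the finish by one (this holds down to a finish of 18).
Need 26 − 19 = 7 hours off N2 → N2 becomes 2 hours, finish becomes 19.

7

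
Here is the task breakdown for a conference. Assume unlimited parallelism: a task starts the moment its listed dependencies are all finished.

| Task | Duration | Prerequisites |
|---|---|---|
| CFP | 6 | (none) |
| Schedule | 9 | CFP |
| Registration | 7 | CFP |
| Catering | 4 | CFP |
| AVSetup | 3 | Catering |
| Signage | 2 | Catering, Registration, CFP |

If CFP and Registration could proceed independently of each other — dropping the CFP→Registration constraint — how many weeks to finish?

15

Original critical path: CFP→Schedule = 6+9 = 15 ⇒ 15 weeks.
Without CFP→Registration, Registration's earliest start moves from 6 to 0.
The longest chain is now CFP→Schedule = 6+9 = 15, so the job takes 15 weeks.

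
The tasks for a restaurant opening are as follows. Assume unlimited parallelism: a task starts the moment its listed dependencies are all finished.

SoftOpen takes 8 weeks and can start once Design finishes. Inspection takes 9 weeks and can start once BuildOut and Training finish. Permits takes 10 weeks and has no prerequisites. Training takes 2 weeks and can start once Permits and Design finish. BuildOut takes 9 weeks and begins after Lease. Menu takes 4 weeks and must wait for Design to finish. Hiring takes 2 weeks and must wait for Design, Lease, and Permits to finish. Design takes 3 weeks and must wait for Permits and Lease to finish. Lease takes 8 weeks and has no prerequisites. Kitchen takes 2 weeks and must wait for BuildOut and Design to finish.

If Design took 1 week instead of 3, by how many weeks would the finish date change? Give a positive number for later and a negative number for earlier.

As given, the longest chain is Lease→BuildOut→Inspection = 8+9+9 = 26, so the finish is 26 weeks.
The longest path through Design is only 24 weeks, so Design has float 2.
That remains the longest chain; total 26 weeks.
Change in finish: 26 − 26 = +0 weeks.

0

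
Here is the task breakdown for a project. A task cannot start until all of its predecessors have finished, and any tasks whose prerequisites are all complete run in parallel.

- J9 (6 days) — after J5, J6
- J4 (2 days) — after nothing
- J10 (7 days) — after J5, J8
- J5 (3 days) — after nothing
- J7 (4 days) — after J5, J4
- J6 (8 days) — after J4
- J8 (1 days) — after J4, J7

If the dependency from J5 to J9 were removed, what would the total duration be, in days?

16

With the dependency in place, J4→J6→J9 = 2+8+6 = 16 sets the finish at 16 days.
Dropping J5→J9 doesn't change J9's earliest start (10); another predecessor still binds.
New critical path: J4→J6→J9 = 2+8+6 = 16 ⇒ 16 days.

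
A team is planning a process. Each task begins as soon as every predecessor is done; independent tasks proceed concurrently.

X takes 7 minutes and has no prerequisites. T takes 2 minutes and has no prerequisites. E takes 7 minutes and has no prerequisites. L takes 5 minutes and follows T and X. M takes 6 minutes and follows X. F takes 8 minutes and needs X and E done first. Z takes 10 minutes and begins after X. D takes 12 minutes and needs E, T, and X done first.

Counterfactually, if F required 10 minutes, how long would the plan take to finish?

Actual critical path: X→D = 7+12 = 19 ⇒ 19 minutes.
F has 4 minutes of float (longest path through it is 15).
No other chain overtakes it, so the finish is 19 minutes.

19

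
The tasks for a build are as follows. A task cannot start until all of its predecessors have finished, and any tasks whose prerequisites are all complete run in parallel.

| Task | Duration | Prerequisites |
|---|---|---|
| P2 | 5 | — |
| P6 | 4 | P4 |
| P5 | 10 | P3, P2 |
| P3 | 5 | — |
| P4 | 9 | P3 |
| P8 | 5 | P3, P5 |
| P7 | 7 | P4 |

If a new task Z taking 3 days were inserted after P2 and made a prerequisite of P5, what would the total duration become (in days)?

Originally the plan takes 21 days.
With Z inserted, P5 now waits for max(P3, P2, Z).
New critical path: P2→Z→P5→P8 = 5+3+10+5 = 23 ⇒ 23 days.

23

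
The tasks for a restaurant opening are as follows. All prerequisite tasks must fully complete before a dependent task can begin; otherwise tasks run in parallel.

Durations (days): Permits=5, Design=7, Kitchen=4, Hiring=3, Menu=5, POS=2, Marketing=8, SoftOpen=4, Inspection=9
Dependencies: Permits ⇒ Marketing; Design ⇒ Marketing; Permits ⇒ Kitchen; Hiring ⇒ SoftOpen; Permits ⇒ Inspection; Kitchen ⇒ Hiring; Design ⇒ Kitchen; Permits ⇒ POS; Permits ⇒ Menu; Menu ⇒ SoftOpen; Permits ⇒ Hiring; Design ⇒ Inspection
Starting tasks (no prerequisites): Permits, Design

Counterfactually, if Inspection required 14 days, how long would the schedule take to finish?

Actual critical path: Design→Kitchen→Hiring→SoftOpen = 7+4+3+4 = 18 ⇒ 18 days.
Inspection has 2 days of float (longest path through it is 16).
New critical path: Design→Inspection = 7+14 = 21 ⇒ 21 days.

21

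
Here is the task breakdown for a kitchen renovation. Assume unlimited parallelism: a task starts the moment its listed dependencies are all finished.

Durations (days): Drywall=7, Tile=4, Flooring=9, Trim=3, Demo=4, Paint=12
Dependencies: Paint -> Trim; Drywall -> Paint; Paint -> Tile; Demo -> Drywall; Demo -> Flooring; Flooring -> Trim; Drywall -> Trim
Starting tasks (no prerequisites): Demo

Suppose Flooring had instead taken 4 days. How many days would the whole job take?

Actual critical path: Demo→Drywall→Paint→Tile = 4+7+12+4 = 27 ⇒ 27 days.
Flooring is off the critical path — its longest chain is 16 days, giving 11 of slack.
The critical path is still Demo→Drywall→Paint→Tile; finish is now 27 days.

27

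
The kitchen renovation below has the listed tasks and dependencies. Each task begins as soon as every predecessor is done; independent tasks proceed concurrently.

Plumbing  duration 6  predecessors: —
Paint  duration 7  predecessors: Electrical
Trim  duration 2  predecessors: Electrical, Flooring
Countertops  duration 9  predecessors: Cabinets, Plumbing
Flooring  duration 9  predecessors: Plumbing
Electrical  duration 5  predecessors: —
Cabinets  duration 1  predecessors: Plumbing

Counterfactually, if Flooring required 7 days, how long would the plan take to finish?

Actual critical path: Plumbing→Flooring→Trim = 6+9+2 = 17 ⇒ 17 days.
Flooring lies on that path, so at 7 days the path becomes 15 days.
Now Plumbing→Cabinets→Countertops = 6+1+9 = 16 is longest, so the finish becomes 16 days.

16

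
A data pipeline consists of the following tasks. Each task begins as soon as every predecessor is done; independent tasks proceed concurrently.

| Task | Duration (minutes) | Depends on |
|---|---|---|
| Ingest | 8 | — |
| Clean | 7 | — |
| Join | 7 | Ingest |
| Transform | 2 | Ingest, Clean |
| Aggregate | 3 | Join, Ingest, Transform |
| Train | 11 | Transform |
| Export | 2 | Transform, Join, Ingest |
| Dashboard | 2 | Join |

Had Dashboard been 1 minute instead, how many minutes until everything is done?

21

Critical path before the change: Ingest→Transform→Train = 8+2+11 = 21 giving 21 minutes.
Dashboard is off the critical path — its longest chain is 17 minutes, giving 4 of slack.
The critical path is still Ingest→Transform→Train; finish is now 21 minutes.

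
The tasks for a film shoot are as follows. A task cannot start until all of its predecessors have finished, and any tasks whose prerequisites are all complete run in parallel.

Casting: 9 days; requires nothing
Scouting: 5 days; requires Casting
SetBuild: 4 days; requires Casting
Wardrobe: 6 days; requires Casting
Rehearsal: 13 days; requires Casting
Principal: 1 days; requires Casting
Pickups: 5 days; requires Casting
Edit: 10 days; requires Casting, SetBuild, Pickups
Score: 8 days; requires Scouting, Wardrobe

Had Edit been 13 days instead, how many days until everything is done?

Actual critical path: Casting→Pickups→Edit = 9+5+10 = 24 ⇒ 24 days.
Edit lies on that path, so at 13 days the path becomes 27 days.
No other chain overtakes it, so the finish is 27 days.

27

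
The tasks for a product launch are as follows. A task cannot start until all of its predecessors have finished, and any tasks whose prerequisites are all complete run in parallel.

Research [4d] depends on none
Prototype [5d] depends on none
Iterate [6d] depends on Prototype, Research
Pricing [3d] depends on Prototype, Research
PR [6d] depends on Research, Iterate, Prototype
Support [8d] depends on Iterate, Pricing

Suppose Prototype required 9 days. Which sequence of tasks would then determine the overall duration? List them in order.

Prototype, Iterate, Support

The binding path is Prototype→Iterate→Support = 5+6+8 = 19; finish at 19 days.
Prototype is on the critical path; changing it to 9 makes that path 23 days.
That remains the longest chain; total 23 days.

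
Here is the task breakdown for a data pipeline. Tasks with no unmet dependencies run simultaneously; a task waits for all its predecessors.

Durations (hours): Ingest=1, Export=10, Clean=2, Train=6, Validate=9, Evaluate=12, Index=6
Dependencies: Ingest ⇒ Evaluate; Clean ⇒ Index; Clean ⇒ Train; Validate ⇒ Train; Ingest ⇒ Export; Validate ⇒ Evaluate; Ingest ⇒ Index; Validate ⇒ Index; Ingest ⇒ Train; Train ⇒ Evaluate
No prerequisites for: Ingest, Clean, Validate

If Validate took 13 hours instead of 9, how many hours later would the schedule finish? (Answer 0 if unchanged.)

As given, the longest chain is Validate→Train→Evaluate = 9+6+12 = 27, so the finish is 27 hours.
Validate is on the critical path; changing it to 13 makes that path 31 hours.
No other chain overtakes it, so the finish is 31 hours.
Change in finish: 31 − 27 = +4 hours.

4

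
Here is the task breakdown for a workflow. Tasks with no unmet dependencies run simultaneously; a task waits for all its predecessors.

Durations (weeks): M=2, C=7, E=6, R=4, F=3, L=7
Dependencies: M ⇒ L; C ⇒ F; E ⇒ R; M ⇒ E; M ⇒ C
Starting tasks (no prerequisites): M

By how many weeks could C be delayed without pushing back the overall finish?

0

M→C→F = 2+7+3 = 12 sets the makespan at 12 weeks.
Longest path through C: 12 weeks (earliest finish 9, latest finish 9).
Slack of C = 2 − 2 = 0 weeks.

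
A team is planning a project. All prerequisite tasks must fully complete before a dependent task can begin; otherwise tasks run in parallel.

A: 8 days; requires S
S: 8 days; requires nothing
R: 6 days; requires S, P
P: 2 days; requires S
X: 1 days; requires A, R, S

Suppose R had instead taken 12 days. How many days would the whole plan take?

Actual critical path: S→P→R→X = 8+2+6+1 = 17 ⇒ 17 days.
R is on the critical path; changing it to 12 makes that path 23 days.
No other chain overtakes it, so the finish is 23 days.

23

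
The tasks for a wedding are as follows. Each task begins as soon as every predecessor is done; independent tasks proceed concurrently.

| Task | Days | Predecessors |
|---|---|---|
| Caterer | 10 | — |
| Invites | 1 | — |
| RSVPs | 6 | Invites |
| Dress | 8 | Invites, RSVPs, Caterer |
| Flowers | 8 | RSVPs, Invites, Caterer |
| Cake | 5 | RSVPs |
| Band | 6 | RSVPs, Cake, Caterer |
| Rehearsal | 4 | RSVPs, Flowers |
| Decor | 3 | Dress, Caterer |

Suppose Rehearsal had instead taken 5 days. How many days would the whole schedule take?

Critical path before the change: Caterer→Flowers→Rehearsal = 10+8+4 = 22 giving 22 days.
Rehearsal is on the critical path; changing it to 5 makes that path 23 days.
The critical path is still Caterer→Flowers→Rehearsal; finish is now 23 days.

23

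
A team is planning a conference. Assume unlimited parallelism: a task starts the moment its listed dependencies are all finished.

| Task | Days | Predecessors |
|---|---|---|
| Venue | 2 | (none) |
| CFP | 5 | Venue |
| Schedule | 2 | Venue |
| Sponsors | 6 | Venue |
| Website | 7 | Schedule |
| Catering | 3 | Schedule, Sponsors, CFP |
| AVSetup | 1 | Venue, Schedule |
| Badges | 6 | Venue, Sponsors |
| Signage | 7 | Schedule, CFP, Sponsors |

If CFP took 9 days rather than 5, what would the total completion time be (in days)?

18

Critical path before the change: Venue→Sponsors→Signage = 2+6+7 = 15 giving 15 days.
The longest path through CFP is only 14 days, so CFP has float 1.
Now Venue→CFP→Signage = 2+9+7 = 18 is longest, so the finish becomes 18 days.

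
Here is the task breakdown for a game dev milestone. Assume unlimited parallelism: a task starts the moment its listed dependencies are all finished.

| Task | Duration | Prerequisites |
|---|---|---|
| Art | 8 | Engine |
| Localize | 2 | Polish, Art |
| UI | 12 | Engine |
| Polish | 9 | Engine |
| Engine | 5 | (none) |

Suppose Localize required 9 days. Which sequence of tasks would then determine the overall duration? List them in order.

The binding path is Engine→UI = 5+12 = 17; finish at 17 days.
Localize is off the critical path — its longest chain is 16 days, giving 1 of slack.
New critical path: Engine→Polish→Localize = 5+9+9 = 23 ⇒ 23 days.

Engine, Polish, Localize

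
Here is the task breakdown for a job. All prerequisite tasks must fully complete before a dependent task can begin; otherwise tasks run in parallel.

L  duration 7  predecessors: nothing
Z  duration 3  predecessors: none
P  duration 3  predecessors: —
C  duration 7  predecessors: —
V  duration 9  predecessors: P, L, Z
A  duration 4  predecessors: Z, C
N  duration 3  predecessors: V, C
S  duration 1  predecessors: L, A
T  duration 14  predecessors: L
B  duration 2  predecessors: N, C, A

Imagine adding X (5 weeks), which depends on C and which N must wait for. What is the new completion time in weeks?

21

Originally the plan takes 21 weeks.
With X inserted, N now waits for max(V, C, X).
New critical path: L→V→N→B = 7+9+3+2 = 21 ⇒ 21 weeks.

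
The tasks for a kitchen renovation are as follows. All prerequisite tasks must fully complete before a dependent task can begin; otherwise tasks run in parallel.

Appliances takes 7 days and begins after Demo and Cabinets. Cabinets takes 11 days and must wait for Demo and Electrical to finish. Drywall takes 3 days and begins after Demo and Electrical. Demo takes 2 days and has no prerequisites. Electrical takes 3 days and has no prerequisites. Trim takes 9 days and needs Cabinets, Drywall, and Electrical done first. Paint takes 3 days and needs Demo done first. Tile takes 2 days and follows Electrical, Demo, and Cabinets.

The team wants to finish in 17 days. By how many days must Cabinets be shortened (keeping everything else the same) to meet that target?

Current finish: 23 days; target: 17.
Cabinets is on every critical path, so each day cut from Cabinets cuts the finish by one (this holds down to a finish of 15).
Need 23 − 17 = 6 days off Cabinets → Cabinets becomes 5 days, finish becomes 17.

6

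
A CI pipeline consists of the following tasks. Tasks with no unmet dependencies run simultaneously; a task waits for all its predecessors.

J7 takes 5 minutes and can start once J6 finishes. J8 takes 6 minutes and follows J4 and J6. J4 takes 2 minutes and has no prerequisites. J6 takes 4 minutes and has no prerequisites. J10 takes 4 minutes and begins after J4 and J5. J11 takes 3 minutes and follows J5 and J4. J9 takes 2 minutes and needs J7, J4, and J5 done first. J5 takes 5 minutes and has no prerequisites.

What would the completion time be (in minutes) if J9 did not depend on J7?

10

With the dependency in place, J6→J7→J9 = 4+5+2 = 11 sets the finish at 11 minutes.
Without J7→J9, J9's earliest start moves from 9 to 5.
The longest chain is now J6→J8 = 4+6 = 10, so the job takes 10 minutes.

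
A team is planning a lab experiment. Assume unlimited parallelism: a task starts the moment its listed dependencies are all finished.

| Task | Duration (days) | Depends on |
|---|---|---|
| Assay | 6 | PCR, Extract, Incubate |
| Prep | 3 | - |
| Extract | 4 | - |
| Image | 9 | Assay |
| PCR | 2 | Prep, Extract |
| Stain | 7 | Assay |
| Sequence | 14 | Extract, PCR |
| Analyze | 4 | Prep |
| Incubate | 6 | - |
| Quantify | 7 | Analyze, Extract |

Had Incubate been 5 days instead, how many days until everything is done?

21

The binding path is Incubate→Assay→Image = 6+6+9 = 21; finish at 21 days.
Incubate is on the critical path; changing it to 5 makes that path 20 days.
The binding chain switches to Extract→PCR→Assay→Image = 4+2+6+9 = 21; finish 21 days.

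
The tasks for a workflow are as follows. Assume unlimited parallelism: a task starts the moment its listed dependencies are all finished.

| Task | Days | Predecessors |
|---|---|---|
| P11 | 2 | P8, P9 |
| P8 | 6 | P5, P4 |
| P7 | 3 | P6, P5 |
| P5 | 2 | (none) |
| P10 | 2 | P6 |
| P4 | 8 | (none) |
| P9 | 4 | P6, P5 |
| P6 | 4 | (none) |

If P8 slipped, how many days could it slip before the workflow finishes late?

0

Critical path: P4→P8→P11 = 8+6+2 = 16, so the finish is 16 days.
The longest chain containing P8 totals 16 days.
Float = 16 − 16 = 0.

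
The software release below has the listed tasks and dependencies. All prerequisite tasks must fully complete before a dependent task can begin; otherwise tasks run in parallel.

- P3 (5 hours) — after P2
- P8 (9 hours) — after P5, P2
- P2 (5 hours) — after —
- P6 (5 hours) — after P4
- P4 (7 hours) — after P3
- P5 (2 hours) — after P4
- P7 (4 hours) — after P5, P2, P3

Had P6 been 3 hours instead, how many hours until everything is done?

The binding path is P2→P3→P4→P5→P8 = 5+5+7+2+9 = 28; finish at 28 hours.
The longest path through P6 is only 22 hours, so P6 has float 6.
No other chain overtakes it, so the finish is 28 hours.

28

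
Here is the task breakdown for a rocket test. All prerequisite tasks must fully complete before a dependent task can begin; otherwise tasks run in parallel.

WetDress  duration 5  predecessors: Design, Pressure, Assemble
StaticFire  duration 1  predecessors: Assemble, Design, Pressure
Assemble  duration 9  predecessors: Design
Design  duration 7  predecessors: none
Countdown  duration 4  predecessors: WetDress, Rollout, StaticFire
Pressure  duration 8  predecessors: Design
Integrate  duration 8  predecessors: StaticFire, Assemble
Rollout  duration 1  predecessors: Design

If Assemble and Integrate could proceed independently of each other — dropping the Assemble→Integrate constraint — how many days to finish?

25

Before: longest chain Design→Assemble→WetDress→Countdown = 7+9+5+4 = 25, finish 25.
Dropping Assemble→Integrate doesn't change Integrate's earliest start (17); another predecessor still binds.
After: Design→Assemble→WetDress→Countdown = 7+9+5+4 = 25 → 25 days.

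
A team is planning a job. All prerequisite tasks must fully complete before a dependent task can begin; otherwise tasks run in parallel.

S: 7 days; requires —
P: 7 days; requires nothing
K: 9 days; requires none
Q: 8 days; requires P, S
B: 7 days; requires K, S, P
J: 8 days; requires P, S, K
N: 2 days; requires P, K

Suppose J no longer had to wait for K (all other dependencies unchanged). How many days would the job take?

16

With the dependency in place, K→J = 9+8 = 17 sets the finish at 17 days.
Without K→J, J's earliest start moves from 9 to 7.
New critical path: K→B = 9+7 = 16 ⇒ 16 days.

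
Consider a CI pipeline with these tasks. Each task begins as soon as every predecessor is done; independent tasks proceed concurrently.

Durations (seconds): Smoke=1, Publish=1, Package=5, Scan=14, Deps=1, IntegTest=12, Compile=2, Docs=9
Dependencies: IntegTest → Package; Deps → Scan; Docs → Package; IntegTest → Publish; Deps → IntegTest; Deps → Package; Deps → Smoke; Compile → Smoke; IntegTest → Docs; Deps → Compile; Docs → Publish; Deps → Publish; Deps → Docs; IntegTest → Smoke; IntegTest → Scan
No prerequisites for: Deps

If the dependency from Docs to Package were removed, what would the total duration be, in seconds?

27

With the dependency in place, Deps→IntegTest→Docs→Package = 1+12+9+5 = 27 sets the finish at 27 seconds.
Without Docs→Package, Package's earliest start moves from 22 to 13.
New critical path: Deps→IntegTest→Scan = 1+12+14 = 27 ⇒ 27 seconds.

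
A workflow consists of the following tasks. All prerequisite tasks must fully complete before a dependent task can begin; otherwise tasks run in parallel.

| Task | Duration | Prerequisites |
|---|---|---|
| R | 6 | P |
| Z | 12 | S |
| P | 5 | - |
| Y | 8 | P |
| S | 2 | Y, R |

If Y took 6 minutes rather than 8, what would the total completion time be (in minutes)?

25

Critical path before the change: P→Y→S→Z = 5+8+2+12 = 27 giving 27 minutes.
Y is on the critical path; changing it to 6 makes that path 25 minutes.
No other chain overtakes it, so the finish is 25 minutes.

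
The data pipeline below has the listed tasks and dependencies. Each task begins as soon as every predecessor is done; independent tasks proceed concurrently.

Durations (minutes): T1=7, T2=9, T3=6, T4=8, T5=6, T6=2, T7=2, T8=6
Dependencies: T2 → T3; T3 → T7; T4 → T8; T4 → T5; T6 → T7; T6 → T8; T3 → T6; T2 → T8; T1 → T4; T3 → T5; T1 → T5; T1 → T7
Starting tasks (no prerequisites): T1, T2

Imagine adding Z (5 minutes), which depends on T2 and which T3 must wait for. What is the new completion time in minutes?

28

Originally the job takes 23 minutes.
With Z inserted, T3 now waits for max(T2, Z).
New critical path: T2→Z→T3→T6→T8 = 9+5+6+2+6 = 28 ⇒ 28 minutes.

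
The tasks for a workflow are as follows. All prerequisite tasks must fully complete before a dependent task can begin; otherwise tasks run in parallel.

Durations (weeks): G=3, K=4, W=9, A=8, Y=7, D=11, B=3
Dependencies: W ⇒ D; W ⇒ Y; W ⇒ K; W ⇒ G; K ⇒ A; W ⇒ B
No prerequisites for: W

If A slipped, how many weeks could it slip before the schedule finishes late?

0

The longest chain is W→K→A = 9+4+8 = 21; overall finish 21 weeks.
The longest chain containing A totals 21 weeks.
So A can slip 21 − 21 = 0 weeks.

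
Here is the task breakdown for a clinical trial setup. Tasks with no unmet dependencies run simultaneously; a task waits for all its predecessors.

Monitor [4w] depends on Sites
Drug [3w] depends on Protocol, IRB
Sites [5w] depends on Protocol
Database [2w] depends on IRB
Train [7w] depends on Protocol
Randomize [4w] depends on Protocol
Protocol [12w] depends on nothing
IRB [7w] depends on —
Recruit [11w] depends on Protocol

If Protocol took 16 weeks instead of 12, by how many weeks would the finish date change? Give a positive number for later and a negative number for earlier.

As given, the longest chain is Protocol→Recruit = 12+11 = 23, so the finish is 23 weeks.
Since Protocol is critical, the +4 change carries straight to that chain (now 27 weeks).
No other chain overtakes it, so the finish is 27 weeks.
Change in finish: 27 − 23 = +4 weeks.

4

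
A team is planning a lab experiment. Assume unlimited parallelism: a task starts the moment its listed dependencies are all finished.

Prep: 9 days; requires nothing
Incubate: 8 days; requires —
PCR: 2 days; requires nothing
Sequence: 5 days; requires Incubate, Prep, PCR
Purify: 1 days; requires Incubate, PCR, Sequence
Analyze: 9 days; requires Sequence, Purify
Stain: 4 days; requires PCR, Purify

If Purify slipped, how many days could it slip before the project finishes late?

0

Critical path: Prep→Sequence→Purify→Analyze = 9+5+1+9 = 24, so the finish is 24 days.
The longest chain containing Purify totals 24 days.
So Purify can slip 15 − 15 = 0 days.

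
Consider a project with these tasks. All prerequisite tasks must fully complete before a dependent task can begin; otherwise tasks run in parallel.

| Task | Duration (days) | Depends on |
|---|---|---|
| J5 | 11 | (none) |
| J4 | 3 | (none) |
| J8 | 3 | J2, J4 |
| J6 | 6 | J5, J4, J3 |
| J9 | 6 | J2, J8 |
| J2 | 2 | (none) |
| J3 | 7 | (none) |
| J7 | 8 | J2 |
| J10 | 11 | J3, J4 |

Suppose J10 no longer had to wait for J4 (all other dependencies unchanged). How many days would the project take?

18

With the dependency in place, J3→J10 = 7+11 = 18 sets the finish at 18 days.
Dropping J4→J10 doesn't change J10's earliest start (7); another predecessor still binds.
New critical path: J3→J10 = 7+11 = 18 ⇒ 18 days.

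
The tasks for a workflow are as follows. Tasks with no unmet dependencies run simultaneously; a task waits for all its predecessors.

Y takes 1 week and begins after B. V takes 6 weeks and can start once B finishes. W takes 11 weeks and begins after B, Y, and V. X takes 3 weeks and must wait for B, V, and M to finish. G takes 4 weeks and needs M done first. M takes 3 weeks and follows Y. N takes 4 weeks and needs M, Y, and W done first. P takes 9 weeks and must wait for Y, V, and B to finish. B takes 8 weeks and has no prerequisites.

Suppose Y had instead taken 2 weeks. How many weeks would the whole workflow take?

Critical path before the change: B→V→W→N = 8+6+11+4 = 29 giving 29 weeks.
Y is off the critical path — its longest chain is 24 weeks, giving 5 of slack.
That remains the longest chain; total 29 weeks.

29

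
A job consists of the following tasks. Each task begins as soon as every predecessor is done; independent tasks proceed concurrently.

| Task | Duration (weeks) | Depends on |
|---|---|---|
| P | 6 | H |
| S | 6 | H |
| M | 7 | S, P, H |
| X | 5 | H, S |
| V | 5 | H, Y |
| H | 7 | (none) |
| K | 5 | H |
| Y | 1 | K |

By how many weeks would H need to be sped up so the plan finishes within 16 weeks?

4

Current finish: 20 weeks; target: 16.
H is on every critical path, so each week cut from H cuts the finish by one (this holds down to a finish of 14).
Need 20 − 16 = 4 weeks off H → H becomes 3 weeks, finish becomes 16.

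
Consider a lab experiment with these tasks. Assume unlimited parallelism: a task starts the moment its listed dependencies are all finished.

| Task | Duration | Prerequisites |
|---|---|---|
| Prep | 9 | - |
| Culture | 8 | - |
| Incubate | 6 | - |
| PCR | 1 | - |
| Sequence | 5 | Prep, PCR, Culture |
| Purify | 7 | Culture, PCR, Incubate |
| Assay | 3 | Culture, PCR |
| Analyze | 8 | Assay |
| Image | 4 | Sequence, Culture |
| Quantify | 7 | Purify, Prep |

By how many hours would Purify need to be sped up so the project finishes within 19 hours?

3

Current finish: 22 hours; target: 19.
Purify is on every critical path, so each hour cut from Purify cuts the finish by one (this holds down to a finish of 19).
Need 22 − 19 = 3 hours off Purify → Purify becomes 4 hours, finish becomes 19.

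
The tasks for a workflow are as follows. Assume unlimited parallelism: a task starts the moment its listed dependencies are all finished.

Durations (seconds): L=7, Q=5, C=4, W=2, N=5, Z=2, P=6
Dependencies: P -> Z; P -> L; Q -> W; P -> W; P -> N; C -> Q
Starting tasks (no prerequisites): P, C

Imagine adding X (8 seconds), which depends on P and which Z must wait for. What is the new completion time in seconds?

Originally the schedule takes 13 seconds.
With X inserted, Z now waits for max(P, X).
New critical path: P→X→Z = 6+8+2 = 16 ⇒ 16 seconds.

16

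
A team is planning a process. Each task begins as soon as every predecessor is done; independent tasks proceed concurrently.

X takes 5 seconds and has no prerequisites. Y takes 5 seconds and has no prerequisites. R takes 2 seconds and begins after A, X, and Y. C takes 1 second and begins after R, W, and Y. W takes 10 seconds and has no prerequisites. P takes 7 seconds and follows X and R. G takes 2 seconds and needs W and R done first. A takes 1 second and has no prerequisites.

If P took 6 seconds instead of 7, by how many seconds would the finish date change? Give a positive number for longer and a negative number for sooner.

-1

Actual critical path: X→R→P = 5+2+7 = 14 ⇒ 14 seconds.
P is on the critical path; changing it to 6 makes that path 13 seconds.
No other chain overtakes it, so the finish is 13 seconds.
Change in finish: 13 − 14 = -1 seconds.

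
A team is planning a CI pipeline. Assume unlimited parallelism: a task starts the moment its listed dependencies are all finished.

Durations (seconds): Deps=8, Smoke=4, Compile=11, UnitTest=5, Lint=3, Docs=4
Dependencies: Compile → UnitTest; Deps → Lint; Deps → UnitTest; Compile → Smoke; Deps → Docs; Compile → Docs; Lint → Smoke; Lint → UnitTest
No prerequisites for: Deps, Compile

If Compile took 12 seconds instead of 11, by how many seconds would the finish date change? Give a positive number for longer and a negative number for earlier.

As given, the longest chain is Compile→UnitTest = 11+5 = 16, so the finish is 16 seconds.
Since Compile is critical, the +1 change carries straight to that chain (now 17 seconds).
No other chain overtakes it, so the finish is 17 seconds.
Change in finish: 17 − 16 = +1 seconds.

1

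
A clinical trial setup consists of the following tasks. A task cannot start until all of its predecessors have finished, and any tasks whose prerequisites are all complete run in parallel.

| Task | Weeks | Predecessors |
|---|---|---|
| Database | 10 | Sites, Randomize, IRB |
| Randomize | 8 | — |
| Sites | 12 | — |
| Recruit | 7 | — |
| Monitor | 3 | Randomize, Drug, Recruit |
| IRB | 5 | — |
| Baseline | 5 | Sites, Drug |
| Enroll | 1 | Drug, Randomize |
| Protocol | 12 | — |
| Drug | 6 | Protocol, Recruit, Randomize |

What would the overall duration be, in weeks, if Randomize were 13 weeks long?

Critical path before the change: Protocol→Drug→Baseline = 12+6+5 = 23 giving 23 weeks.
Randomize has 4 weeks of float (longest path through it is 19).
Now Randomize→Drug→Baseline = 13+6+5 = 24 is longest, so the finish becomes 24 weeks.

24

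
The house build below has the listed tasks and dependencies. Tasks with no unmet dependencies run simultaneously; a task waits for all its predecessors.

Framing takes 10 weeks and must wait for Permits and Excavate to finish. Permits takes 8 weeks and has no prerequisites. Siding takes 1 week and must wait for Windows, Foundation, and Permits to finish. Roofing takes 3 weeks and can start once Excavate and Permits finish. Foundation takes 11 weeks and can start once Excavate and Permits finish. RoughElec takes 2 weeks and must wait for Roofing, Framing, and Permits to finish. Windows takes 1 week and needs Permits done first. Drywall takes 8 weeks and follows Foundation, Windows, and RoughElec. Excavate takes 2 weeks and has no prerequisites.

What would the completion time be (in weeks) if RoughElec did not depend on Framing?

Original critical path: Permits→Framing→RoughElec→Drywall = 8+10+2+8 = 28 ⇒ 28 weeks.
Without Framing→RoughElec, RoughElec's earliest start moves from 18 to 11.
New critical path: Permits→Foundation→Drywall = 8+11+8 = 27 ⇒ 27 weeks.

27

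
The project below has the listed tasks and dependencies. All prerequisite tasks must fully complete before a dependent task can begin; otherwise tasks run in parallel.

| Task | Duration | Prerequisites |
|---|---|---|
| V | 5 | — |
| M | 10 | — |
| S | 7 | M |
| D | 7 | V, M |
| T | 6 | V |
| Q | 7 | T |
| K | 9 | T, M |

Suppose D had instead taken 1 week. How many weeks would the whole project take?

Critical path before the change: V→T→K = 5+6+9 = 20 giving 20 weeks.
D is off the critical path — its longest chain is 17 weeks, giving 3 of slack.
The critical path is still V→T→K; finish is now 20 weeks.

20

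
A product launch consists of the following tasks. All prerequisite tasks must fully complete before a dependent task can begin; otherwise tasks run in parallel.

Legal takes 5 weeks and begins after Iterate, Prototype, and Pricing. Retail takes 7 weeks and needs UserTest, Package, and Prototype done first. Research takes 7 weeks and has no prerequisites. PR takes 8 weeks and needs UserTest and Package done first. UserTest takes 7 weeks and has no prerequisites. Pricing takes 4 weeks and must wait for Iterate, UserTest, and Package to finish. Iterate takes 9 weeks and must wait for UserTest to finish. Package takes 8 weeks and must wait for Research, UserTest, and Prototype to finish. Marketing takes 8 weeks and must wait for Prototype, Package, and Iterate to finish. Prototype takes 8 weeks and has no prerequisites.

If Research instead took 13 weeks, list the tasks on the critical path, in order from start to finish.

Research, Package, Pricing, Legal

Baseline: Prototype→Package→Pricing→Legal = 8+8+4+5 = 25 → 25 weeks.
Research is off the critical path — its longest chain is 24 weeks, giving 1 of slack.
New critical path: Research→Package→Pricing→Legal = 13+8+4+5 = 30 ⇒ 30 weeks.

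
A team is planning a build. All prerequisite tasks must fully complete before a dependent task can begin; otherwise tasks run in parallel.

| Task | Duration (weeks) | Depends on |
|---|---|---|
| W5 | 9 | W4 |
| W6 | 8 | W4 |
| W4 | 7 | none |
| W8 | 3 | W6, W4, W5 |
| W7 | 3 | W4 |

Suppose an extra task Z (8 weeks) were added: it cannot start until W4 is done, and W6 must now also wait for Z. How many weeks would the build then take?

26

Originally the build takes 19 weeks.
With Z inserted, W6 now waits for max(W4, Z).
New critical path: W4→Z→W6→W8 = 7+8+8+3 = 26 ⇒ 26 weeks.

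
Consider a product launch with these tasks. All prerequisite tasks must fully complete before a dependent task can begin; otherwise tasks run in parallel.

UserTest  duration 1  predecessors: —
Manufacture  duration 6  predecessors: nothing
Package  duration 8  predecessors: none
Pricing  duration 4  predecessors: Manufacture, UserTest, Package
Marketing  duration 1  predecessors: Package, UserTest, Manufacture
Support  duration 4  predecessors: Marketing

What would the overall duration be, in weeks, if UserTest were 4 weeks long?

Actual critical path: Package→Marketing→Support = 8+1+4 = 13 ⇒ 13 weeks.
UserTest has 7 weeks of float (longest path through it is 6).
No other chain overtakes it, so the finish is 13 weeks.

13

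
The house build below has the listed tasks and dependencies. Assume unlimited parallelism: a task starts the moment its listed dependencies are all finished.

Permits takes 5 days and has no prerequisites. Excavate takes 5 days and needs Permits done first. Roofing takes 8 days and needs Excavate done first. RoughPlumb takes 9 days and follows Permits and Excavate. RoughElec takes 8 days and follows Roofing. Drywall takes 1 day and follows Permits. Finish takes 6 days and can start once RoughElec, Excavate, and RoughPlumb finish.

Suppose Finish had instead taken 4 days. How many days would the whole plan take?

As given, the longest chain is Permits→Excavate→Roofing→RoughElec→Finish = 5+5+8+8+6 = 32, so the finish is 32 days.
Finish is on the critical path; changing it to 4 makes that path 30 days.
The critical path is still Permits→Excavate→Roofing→RoughElec→Finish; finish is now 30 days.

30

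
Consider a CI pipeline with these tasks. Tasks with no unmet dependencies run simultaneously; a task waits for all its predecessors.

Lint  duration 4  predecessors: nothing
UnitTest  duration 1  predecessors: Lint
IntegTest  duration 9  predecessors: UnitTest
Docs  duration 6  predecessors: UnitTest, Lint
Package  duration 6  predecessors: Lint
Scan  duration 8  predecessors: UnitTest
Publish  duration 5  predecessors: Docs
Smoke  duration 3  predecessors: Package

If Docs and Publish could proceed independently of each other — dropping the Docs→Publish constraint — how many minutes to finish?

With the dependency in place, Lint→UnitTest→Docs→Publish = 4+1+6+5 = 16 sets the finish at 16 minutes.
Without Docs→Publish, Publish's earliest start moves from 11 to 0.
After: Lint→UnitTest→IntegTest = 4+1+9 = 14 → 14 minutes.

14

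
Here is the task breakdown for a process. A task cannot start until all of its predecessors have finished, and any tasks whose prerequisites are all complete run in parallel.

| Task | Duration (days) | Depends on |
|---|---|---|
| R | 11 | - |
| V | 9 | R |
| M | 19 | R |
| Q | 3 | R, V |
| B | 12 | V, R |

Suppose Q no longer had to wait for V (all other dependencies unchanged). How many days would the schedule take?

32

Before: longest chain R→V→B = 11+9+12 = 32, finish 32.
Without V→Q, Q's earliest start moves from 20 to 11.
New critical path: R→V→B = 11+9+12 = 32 ⇒ 32 days.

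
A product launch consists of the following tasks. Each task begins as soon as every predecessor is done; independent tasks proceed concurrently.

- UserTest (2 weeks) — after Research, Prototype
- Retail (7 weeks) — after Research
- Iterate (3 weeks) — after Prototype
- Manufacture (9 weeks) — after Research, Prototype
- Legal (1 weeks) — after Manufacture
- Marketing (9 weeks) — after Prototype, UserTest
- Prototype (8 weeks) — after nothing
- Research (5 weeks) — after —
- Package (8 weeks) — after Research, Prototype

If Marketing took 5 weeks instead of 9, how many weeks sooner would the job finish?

Critical path before the change: Prototype→UserTest→Marketing = 8+2+9 = 19 giving 19 weeks.
Since Marketing is critical, the -4 change carries straight to that chain (now 15 weeks).
New critical path: Prototype→Manufacture→Legal = 8+9+1 = 18 ⇒ 18 weeks.
Change in finish: 18 − 19 = -1 weeks.

1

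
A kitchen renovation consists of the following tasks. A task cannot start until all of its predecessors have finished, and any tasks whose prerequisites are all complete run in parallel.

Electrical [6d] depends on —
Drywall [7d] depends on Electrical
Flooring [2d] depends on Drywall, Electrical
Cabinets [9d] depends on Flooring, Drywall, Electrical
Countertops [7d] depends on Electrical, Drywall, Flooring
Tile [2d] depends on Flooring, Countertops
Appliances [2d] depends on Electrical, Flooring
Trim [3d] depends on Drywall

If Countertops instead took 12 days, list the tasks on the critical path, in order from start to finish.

Electrical, Drywall, Flooring, Countertops, Tile

Baseline: Electrical→Drywall→Flooring→Countertops→Tile = 6+7+2+7+2 = 24 → 24 days.
Countertops lies on that path, so at 12 days the path becomes 29 days.
No other chain overtakes it, so the finish is 29 days.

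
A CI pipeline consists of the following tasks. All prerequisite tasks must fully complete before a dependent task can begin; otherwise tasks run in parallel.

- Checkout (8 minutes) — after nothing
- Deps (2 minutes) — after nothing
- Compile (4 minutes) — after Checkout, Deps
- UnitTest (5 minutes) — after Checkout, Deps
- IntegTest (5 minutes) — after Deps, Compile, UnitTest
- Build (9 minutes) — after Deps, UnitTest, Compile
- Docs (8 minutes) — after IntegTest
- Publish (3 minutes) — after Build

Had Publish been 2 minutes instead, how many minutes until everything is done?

As given, the longest chain is Checkout→UnitTest→IntegTest→Docs = 8+5+5+8 = 26, so the finish is 26 minutes.
The longest path through Publish is only 25 minutes, so Publish has float 1.
No other chain overtakes it, so the finish is 26 minutes.

26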